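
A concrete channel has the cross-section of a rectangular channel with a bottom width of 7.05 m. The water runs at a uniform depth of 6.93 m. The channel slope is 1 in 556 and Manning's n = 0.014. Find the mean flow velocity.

Flow area A = b·y = 7.05 × 6.93 = 48.86 m². Wetted perimeter P = b + 2y = 7.05 + 2×6.93 = 20.91 m.
Hydraulic radius R = A/P = 48.86/20.91 = 2.337 m.
From Manning's equation, V = (1/n) R^(2/3) S^(1/2) = (1/0.014) × 2.337^(2/3) × 0.001799^(1/2) = 5.33 m/s.

V = 5.33 m/s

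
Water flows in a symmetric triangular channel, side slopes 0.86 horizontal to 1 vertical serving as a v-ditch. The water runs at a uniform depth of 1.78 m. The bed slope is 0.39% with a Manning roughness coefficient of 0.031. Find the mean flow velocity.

For a triangular section with side slope z = 0.86: A = zy² = 0.86×1.78² = 2.725 m²; P = 2y√(1+z²) = 2×1.78×1.319 = 4.695 m.
Hydraulic radius R = A/P = 2.725/4.695 = 0.5803 m.
From Manning's equation, V = (1/n) R^(2/3) S^(1/2) = (1/0.031) × 0.5803^(2/3) × 0.0039^(1/2) = 1.4 m/s.

V = 1.4 m/s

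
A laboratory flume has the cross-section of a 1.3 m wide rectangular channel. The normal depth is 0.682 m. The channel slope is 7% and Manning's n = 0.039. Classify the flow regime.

Flow area A = b·y = 1.3 × 0.682 = 0.8866 m². Wetted perimeter P = b + 2y = 1.3 + 2×0.682 = 2.664 m.
Hydraulic radius R = A/P = 0.8866/2.664 = 0.3328 m.
V = (1/n) R^(2/3) √S = (1/0.039) × 0.3328^(2/3) × √0.07 = 3.258 m/s. Hydraulic depth D_h = A/T = 0.8866/1.3 = 0.682 m.
Froude number Fr = V/√(g·D_h) = 3.258/√(9.81×0.682) = 1.26, which is greater than 1, so the flow is supercritical.

supercritical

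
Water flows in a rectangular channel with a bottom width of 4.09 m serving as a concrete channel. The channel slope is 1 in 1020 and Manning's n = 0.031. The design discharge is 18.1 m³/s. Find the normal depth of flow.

y_n = 3.66 m

Manning's equation rearranged: A R^(2/3) = nQ / (1·√S) = 0.031 × 18.1 / (√0.0009804) = 17.92.
Trying y = 4.38 m: A R^(2/3) = 22.36 — high.
Trying y = 2.76 m: A R^(2/3) = 12.57 — low.
Trying y = 3.66 m: A R^(2/3) = 17.94 — ≈ 17.92.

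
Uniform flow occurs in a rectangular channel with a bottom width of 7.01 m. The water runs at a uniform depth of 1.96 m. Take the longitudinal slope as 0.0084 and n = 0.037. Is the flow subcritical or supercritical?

Flow area A = b·y = 7.01 × 1.96 = 13.74 m². Wetted perimeter P = b + 2y = 7.01 + 2×1.96 = 10.93 m.
Hydraulic radius R = A/P = 13.74/10.93 = 1.257 m.
V = (1/n) R^(2/3) √S = (1/0.037) × 1.257^(2/3) × √0.0084 = 2.885 m/s. Hydraulic depth D_h = A/T = 13.74/7.01 = 1.96 m.
Froude number Fr = V/√(g·D_h) = 2.885/√(9.81×1.96) = 0.658, which is less than 1, so the flow is subcritical.

subcritical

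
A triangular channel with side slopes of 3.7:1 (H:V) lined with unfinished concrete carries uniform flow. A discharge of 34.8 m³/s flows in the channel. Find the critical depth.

y_c = 1.78 m

At critical depth, Q² T / (g A³) = 1, i.e. A³/T = Q²/g = 34.8²/9.81 = 123.4.
Try y = 1.35 m: A³/T = 30.69 — low.
Try y = 1.78 m: A³/T = 122.3 — ≈ 123.4.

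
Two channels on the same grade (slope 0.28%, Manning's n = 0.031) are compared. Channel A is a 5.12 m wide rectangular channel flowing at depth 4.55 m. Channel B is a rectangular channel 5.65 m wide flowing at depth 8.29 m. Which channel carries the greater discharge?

Channel A: Flow area A = b·y = 5.12 × 4.55 = 23.3 m². Wetted perimeter P = b + 2y = 5.12 + 2×4.55 = 14.22 m. Hydraulic radius R = A/P = 23.3/14.22 = 1.638 m. Q_A = (1/0.031)·23.3·1.638^(2/3)·√0.0028 = 55.26 m³/s.
Channel B: Flow area A = b·y = 5.65 × 8.29 = 46.84 m². Wetted perimeter P = b + 2y = 5.65 + 2×8.29 = 22.23 m. Hydraulic radius R = A/P = 46.84/22.23 = 2.107 m. Q_B = (1/0.031)·46.84·2.107^(2/3)·√0.0028 = 131.4 m³/s.
Q_A = 55.26 m³/s vs Q_B = 131.4 m³/s, so channel B carries more.

channel B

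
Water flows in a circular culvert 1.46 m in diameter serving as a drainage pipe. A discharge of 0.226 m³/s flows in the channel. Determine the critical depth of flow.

y_c = 0.238 m

At critical depth, Q² T / (g A³) = 1, i.e. A³/T = Q²/g = 0.226²/9.81 = 0.005207.
At y = 0.289 m: A³/T = 0.01114 — high.
At y = 0.196 m: A³/T = 0.002418 — low.
At y = 0.238 m: A³/T = 0.005196 — close enough.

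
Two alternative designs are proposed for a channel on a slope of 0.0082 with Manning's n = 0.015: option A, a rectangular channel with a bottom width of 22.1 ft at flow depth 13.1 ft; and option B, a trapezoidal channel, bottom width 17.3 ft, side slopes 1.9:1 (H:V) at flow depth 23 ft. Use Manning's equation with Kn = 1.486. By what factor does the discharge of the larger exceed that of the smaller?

Channel A: Flow area A = b·y = 22.1 × 13.1 = 289.5 ft². Wetted perimeter P = b + 2y = 22.1 + 2×13.1 = 48.3 ft. Hydraulic radius R = A/P = 289.5/48.3 = 5.994 ft. Q_A = (1.486/0.015)·289.5·5.994^(2/3)·√0.0082 = 8570 ft³/s.
Channel B: With bottom width b = 17.3 ft and side slope z = 1.9: A = (b + zy)y = (17.3 + 1.9×23)×23 = 1403 ft²; P = b + 2y√(1+z²) = 17.3 + 2×23×2.147 = 116.1 ft. Hydraulic radius R = A/P = 1403/116.1 = 12.09 ft. Q_B = (1.486/0.015)·1403·12.09^(2/3)·√0.0082 = 66290 ft³/s.
The larger discharge is 66290 ft³/s and the smaller is 8570 ft³/s; the ratio is 7.74.

7.74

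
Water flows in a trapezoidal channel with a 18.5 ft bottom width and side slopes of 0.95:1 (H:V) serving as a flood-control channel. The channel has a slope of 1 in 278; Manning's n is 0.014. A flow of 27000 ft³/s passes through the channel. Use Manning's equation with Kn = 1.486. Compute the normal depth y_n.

y_n = 21.9 ft

Manning's equation rearranged: A R^(2/3) = nQ / (1.486·√S) = 0.014 × 27000 / (1.486 × √0.003597) = 4241.
Try y = 26.6 ft: A R^(2/3) = 6328 — high.
Try y = 17.6 ft: A R^(2/3) = 2730 — low.
Try y = 21.9 ft: A R^(2/3) = 4234 — matches.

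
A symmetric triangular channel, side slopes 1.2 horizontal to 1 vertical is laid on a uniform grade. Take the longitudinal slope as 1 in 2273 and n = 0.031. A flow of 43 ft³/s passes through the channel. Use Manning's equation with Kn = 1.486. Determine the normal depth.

y_n = 4.85 ft

Manning's equation rearranged: A R^(2/3) = nQ / (1.486·√S) = 0.031 × 43 / (1.486 × √0.0004399) = 42.77.
At y = 3.47 ft: A R^(2/3) = 17.5 — low.
At y = 6 ft: A R^(2/3) = 75.37 — high.
At y = 4.85 ft: A R^(2/3) = 42.74 — close enough.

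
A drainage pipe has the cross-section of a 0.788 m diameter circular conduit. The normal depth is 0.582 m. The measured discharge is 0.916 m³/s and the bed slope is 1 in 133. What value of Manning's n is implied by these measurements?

For a circular section of diameter D = 0.788 m at depth y = 0.582 m, the central angle is θ = 2 arccos(1 − 2y/D) = 4.136 rad. Then A = (D²/8)(θ − sin θ) = 0.3862 m² and P = Dθ/2 = 1.63 m.
Hydraulic radius R = A/P = 0.3862/1.63 = 0.2369 m.
Rearranging Manning's equation: n = (1/Q) A R^(2/3) S^(1/2) = (1/0.916) × 0.3862 × 0.2369^(2/3) × √0.007519 = 0.014.

n = 0.014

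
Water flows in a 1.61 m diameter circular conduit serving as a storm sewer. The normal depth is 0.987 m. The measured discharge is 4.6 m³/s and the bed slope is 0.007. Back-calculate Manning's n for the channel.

For a circular section of diameter D = 1.61 m at depth y = 0.987 m, the central angle is θ = 2 arccos(1 − 2y/D) = 3.598 rad. Then A = (D²/8)(θ − sin θ) = 1.308 m² and P = Dθ/2 = 2.896 m.
Hydraulic radius R = A/P = 1.308/2.896 = 0.4518 m.
Rearranging Manning's equation: n = (1/Q) A R^(2/3) S^(1/2) = (1/4.6) × 1.308 × 0.4518^(2/3) × √0.007 = 0.014.

n = 0.014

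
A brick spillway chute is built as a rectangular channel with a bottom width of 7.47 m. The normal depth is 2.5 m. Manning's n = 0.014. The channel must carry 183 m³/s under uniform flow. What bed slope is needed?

Flow area A = b·y = 7.47 × 2.5 = 18.68 m². Wetted perimeter P = b + 2y = 7.47 + 2×2.5 = 12.47 m.
Hydraulic radius R = A/P = 18.68/12.47 = 1.498 m.
From Manning's equation, S = [nQ / (1 A R^(2/3))]² = [0.014 × 183 / (1 × 18.68 × 1.498^(2/3))]² = 0.011.

S = 0.011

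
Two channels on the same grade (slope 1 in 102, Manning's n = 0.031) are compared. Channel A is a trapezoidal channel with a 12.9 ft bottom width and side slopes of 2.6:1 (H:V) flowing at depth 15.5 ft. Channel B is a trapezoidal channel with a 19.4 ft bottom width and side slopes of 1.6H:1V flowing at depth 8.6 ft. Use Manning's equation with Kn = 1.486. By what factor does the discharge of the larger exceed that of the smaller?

3.81

Channel A: With bottom width b = 12.9 ft and side slope z = 2.6: A = (b + zy)y = (12.9 + 2.6×15.5)×15.5 = 824.6 ft²; P = b + 2y√(1+z²) = 12.9 + 2×15.5×2.786 = 99.26 ft. Hydraulic radius R = A/P = 824.6/99.26 = 8.308 ft. Q_A = (1.486/0.031)·824.6·8.308^(2/3)·√0.009804 = 16050 ft³/s.
Channel B: With bottom width b = 19.4 ft and side slope z = 1.6: A = (b + zy)y = (19.4 + 1.6×8.6)×8.6 = 285.2 ft²; P = b + 2y√(1+z²) = 19.4 + 2×8.6×1.887 = 51.85 ft. Hydraulic radius R = A/P = 285.2/51.85 = 5.5 ft. Q_B = (1.486/0.031)·285.2·5.5^(2/3)·√0.009804 = 4217 ft³/s.
The larger discharge is 16050 ft³/s and the smaller is 4217 ft³/s; the ratio is 3.81.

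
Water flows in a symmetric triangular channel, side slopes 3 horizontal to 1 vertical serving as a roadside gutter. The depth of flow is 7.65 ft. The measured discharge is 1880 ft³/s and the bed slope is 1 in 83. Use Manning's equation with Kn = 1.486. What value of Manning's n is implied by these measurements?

n = 0.036

For a triangular section with side slope z = 3: A = zy² = 3×7.65² = 175.6 ft²; P = 2y√(1+z²) = 2×7.65×3.162 = 48.38 ft.
Hydraulic radius R = A/P = 175.6/48.38 = 3.629 ft.
Rearranging Manning's equation: n = (1.486/Q) A R^(2/3) S^(1/2) = (1.486/1880) × 175.6 × 3.629^(2/3) × √0.01205 = 0.036.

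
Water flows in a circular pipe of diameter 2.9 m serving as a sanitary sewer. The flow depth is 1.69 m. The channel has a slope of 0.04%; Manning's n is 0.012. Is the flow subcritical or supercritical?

subcritical

For a circular section of diameter D = 2.9 m at depth y = 1.69 m, the central angle is θ = 2 arccos(1 − 2y/D) = 3.474 rad. Then A = (D²/8)(θ − sin θ) = 3.995 m² and P = Dθ/2 = 5.038 m.
Hydraulic radius R = A/P = 3.995/5.038 = 0.7931 m.
V = (1/n) R^(2/3) √S = (1/0.012) × 0.7931^(2/3) × √0.0004 = 1.428 m/s. Hydraulic depth D_h = A/T = 3.995/2.86 = 1.397 m.
Froude number Fr = V/√(g·D_h) = 1.428/√(9.81×1.397) = 0.386, which is less than 1, so the flow is subcritical.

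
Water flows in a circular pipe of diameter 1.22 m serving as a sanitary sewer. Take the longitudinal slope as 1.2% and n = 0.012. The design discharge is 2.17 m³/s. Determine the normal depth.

Manning's equation rearranged: A R^(2/3) = nQ / (1·√S) = 0.012 × 2.17 / (√0.012) = 0.2377.
At y = 0.681 m: A R^(2/3) = 0.3177 — too large.
At y = 0.465 m: A R^(2/3) = 0.1633 — too small.
At y = 0.573 m: A R^(2/3) = 0.2378 — close enough.

y_n = 0.573 m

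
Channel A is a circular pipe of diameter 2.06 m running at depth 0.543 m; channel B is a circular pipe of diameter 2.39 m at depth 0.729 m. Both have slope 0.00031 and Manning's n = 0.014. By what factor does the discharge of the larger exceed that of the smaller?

Channel A: For a circular section of diameter D = 2.06 m at depth y = 0.543 m, the central angle is θ = 2 arccos(1 − 2y/D) = 2.157 rad. Then A = (D²/8)(θ − sin θ) = 0.702 m² and P = Dθ/2 = 2.221 m. Hydraulic radius R = A/P = 0.702/2.221 = 0.316 m. Q_A = (1/0.014)·0.702·0.316^(2/3)·√0.00031 = 0.4096 m³/s.
Channel B: For a circular section of diameter D = 2.39 m at depth y = 0.729 m, the central angle is θ = 2 arccos(1 − 2y/D) = 2.34 rad. Then A = (D²/8)(θ − sin θ) = 1.158 m² and P = Dθ/2 = 2.797 m. Hydraulic radius R = A/P = 1.158/2.797 = 0.4142 m. Q_B = (1/0.014)·1.158·0.4142^(2/3)·√0.00031 = 0.8094 m³/s.
The larger discharge is 0.8094 m³/s and the smaller is 0.4096 m³/s; the ratio is 1.98.

1.98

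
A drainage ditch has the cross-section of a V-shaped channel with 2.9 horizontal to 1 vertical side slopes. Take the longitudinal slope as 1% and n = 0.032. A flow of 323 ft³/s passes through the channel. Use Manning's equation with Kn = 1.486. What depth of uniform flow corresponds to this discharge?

y_n = 3.97 ft

Manning's equation rearranged: A R^(2/3) = nQ / (1.486·√S) = 0.032 × 323 / (1.486 × √0.01) = 69.56.
Try y = 5.06 ft: A R^(2/3) = 132.8 — over.
Try y = 3.13 ft: A R^(2/3) = 36.89 — short.
Try y = 3.97 ft: A R^(2/3) = 69.54 — ≈ 69.56.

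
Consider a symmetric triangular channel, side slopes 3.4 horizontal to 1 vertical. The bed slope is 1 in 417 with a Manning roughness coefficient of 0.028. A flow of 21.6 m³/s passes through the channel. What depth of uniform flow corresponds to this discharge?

Manning's equation rearranged: A R^(2/3) = nQ / (1·√S) = 0.028 × 21.6 / (√0.002398) = 12.35.
At y = 1.64 m: A R^(2/3) = 7.793 — too small.
At y = 2.33 m: A R^(2/3) = 19.88 — too large.
At y = 1.95 m: A R^(2/3) = 12.37 — matches.

y_n = 1.95 m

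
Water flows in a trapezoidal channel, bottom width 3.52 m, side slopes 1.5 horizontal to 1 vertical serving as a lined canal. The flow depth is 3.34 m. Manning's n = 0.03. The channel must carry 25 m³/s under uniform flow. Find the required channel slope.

With bottom width b = 3.52 m and side slope z = 1.5: A = (b + zy)y = (3.52 + 1.5×3.34)×3.34 = 28.49 m²; P = b + 2y√(1+z²) = 3.52 + 2×3.34×1.803 = 15.56 m.
Hydraulic radius R = A/P = 28.49/15.56 = 1.831 m.
From Manning's equation, S = [nQ / (1 A R^(2/3))]² = [0.03 × 25 / (1 × 28.49 × 1.831^(2/3))]² = 0.000309.

S = 0.000309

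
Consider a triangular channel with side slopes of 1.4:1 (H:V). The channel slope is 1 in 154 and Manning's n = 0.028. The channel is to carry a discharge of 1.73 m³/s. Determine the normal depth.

Manning's equation rearranged: A R^(2/3) = nQ / (1·√S) = 0.028 × 1.73 / (√0.006494) = 0.6011.
Trying y = 0.706 m: A R^(2/3) = 0.3038 — too small.
Trying y = 0.912 m: A R^(2/3) = 0.6013 — close enough.

y_n = 0.912 m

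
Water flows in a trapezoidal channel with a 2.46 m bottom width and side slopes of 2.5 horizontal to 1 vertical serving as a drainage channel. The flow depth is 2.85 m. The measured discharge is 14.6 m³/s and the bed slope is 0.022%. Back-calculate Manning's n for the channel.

With bottom width b = 2.46 m and side slope z = 2.5: A = (b + zy)y = (2.46 + 2.5×2.85)×2.85 = 27.32 m²; P = b + 2y√(1+z²) = 2.46 + 2×2.85×2.693 = 17.81 m.
Hydraulic radius R = A/P = 27.32/17.81 = 1.534 m.
Rearranging Manning's equation: n = (1/Q) A R^(2/3) S^(1/2) = (1/14.6) × 27.32 × 1.534^(2/3) × √0.00022 = 0.0369.

n = 0.0369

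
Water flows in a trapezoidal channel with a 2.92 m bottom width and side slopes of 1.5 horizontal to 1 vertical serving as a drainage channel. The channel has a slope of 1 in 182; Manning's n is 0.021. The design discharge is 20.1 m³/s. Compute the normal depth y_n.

Manning's equation rearranged: A R^(2/3) = nQ / (1·√S) = 0.021 × 20.1 / (√0.005495) = 5.694.
At y = 1.66 m: A R^(2/3) = 9.031 — too large.
At y = 0.941 m: A R^(2/3) = 3.045 — too small.
At y = 1.31 m: A R^(2/3) = 5.685 — close enough.

y_n = 1.31 m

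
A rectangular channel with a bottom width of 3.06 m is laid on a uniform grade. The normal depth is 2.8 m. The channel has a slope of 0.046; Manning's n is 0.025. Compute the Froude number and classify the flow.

Flow area A = b·y = 3.06 × 2.8 = 8.568 m². Wetted perimeter P = b + 2y = 3.06 + 2×2.8 = 8.66 m.
Hydraulic radius R = A/P = 8.568/8.66 = 0.9894 m.
V = (1/n) R^(2/3) √S = (1/0.025) × 0.9894^(2/3) × √0.046 = 8.518 m/s. Hydraulic depth D_h = A/T = 8.568/3.06 = 2.8 m.
Froude number Fr = V/√(g·D_h) = 8.518/√(9.81×2.8) = 1.63, which is greater than 1, so the flow is supercritical.

supercritical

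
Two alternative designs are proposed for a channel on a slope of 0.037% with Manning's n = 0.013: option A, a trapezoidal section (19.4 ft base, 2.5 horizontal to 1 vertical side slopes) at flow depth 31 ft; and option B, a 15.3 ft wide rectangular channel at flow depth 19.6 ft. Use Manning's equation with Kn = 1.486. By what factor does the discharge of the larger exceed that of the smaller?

20.5

Channel A: With bottom width b = 19.4 ft and side slope z = 2.5: A = (b + zy)y = (19.4 + 2.5×31)×31 = 3004 ft²; P = b + 2y√(1+z²) = 19.4 + 2×31×2.693 = 186.3 ft. Hydraulic radius R = A/P = 3004/186.3 = 16.12 ft. Q_A = (1.486/0.013)·3004·16.12^(2/3)·√0.00037 = 42150 ft³/s.
Channel B: Flow area A = b·y = 15.3 × 19.6 = 299.9 ft². Wetted perimeter P = b + 2y = 15.3 + 2×19.6 = 54.5 ft. Hydraulic radius R = A/P = 299.9/54.5 = 5.502 ft. Q_B = (1.486/0.013)·299.9·5.502^(2/3)·√0.00037 = 2055 ft³/s.
The larger discharge is 42150 ft³/s and the smaller is 2055 ft³/s; the ratio is 20.5.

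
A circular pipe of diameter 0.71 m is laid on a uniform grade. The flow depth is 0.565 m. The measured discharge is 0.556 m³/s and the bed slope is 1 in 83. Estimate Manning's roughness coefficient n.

For a circular section of diameter D = 0.71 m at depth y = 0.565 m, the central angle is θ = 2 arccos(1 − 2y/D) = 4.408 rad. Then A = (D²/8)(θ − sin θ) = 0.3378 m² and P = Dθ/2 = 1.565 m.
Hydraulic radius R = A/P = 0.3378/1.565 = 0.2159 m.
Rearranging Manning's equation: n = (1/Q) A R^(2/3) S^(1/2) = (1/0.556) × 0.3378 × 0.2159^(2/3) × √0.01205 = 0.024.

n = 0.024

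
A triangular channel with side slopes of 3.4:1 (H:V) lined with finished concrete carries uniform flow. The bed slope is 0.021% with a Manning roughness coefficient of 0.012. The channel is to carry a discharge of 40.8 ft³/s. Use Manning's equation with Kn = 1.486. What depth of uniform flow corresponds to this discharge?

y_n = 2.45 ft

Manning's equation rearranged: A R^(2/3) = nQ / (1.486·√S) = 0.012 × 40.8 / (1.486 × √0.00021) = 22.74.
Try y = 3.11 ft: A R^(2/3) = 42.93 — over.
Try y = 1.93 ft: A R^(2/3) = 12.03 — short.
Try y = 2.45 ft: A R^(2/3) = 22.73 — close enough.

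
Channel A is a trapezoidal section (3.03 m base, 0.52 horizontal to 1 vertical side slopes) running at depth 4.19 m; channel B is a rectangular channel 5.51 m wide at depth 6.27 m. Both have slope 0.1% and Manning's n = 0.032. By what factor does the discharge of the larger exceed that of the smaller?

1.68

Channel A: With bottom width b = 3.03 m and side slope z = 0.52: A = (b + zy)y = (3.03 + 0.52×4.19)×4.19 = 21.82 m²; P = b + 2y√(1+z²) = 3.03 + 2×4.19×1.127 = 12.48 m. Hydraulic radius R = A/P = 21.82/12.48 = 1.749 m. Q_A = (1/0.032)·21.82·1.749^(2/3)·√0.001 = 31.31 m³/s.
Channel B: Flow area A = b·y = 5.51 × 6.27 = 34.55 m². Wetted perimeter P = b + 2y = 5.51 + 2×6.27 = 18.05 m. Hydraulic radius R = A/P = 34.55/18.05 = 1.914 m. Q_B = (1/0.032)·34.55·1.914^(2/3)·√0.001 = 52.63 m³/s.
The larger discharge is 52.63 m³/s and the smaller is 31.31 m³/s; the ratio is 1.68.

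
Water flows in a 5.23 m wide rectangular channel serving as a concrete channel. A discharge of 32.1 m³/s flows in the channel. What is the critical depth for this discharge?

For a rectangular channel, critical depth y_c = (q²/g)^(1/3) where q = Q/b = 32.1/5.23 = 6.138 m²/s.
So y_c = (6.138²/9.81)^(1/3) = 1.57 m.

y_c = 1.57 m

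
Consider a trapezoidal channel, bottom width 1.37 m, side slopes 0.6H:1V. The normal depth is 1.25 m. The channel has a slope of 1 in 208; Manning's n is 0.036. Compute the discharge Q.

Q = 3.7 m³/s

With bottom width b = 1.37 m and side slope z = 0.6: A = (b + zy)y = (1.37 + 0.6×1.25)×1.25 = 2.65 m²; P = b + 2y√(1+z²) = 1.37 + 2×1.25×1.166 = 4.285 m.
Hydraulic radius R = A/P = 2.65/4.285 = 0.6184 m.
Manning's equation: Q = (1/n) A R^(2/3) S^(1/2) = (1/0.036) × 2.65 × 0.6184^(2/3) × 0.004808^(1/2) = 3.7 m³/s.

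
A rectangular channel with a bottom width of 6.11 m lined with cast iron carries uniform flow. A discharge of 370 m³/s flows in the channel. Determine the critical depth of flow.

For a rectangular channel, critical depth y_c = (q²/g)^(1/3) where q = Q/b = 370/6.11 = 60.56 m²/s.
So y_c = (60.56²/9.81)^(1/3) = 7.2 m.

y_c = 7.2 m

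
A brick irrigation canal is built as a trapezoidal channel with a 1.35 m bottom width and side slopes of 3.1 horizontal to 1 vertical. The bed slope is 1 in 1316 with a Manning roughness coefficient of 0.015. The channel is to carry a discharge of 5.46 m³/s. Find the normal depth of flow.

y_n = 0.989 m

Manning's equation rearranged: A R^(2/3) = nQ / (1·√S) = 0.015 × 5.46 / (√0.0007599) = 2.971.
Try y = 0.849 m: A R^(2/3) = 2.105 — low.
Try y = 1.09 m: A R^(2/3) = 3.707 — high.
Try y = 0.989 m: A R^(2/3) = 2.969 — ≈ 2.971.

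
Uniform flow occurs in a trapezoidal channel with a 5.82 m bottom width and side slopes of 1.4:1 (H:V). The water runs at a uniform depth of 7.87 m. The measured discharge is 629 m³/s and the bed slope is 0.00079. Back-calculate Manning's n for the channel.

n = 0.015

With bottom width b = 5.82 m and side slope z = 1.4: A = (b + zy)y = (5.82 + 1.4×7.87)×7.87 = 132.5 m²; P = b + 2y√(1+z²) = 5.82 + 2×7.87×1.72 = 32.9 m.
Hydraulic radius R = A/P = 132.5/32.9 = 4.028 m.
Rearranging Manning's equation: n = (1/Q) A R^(2/3) S^(1/2) = (1/629) × 132.5 × 4.028^(2/3) × √0.00079 = 0.015.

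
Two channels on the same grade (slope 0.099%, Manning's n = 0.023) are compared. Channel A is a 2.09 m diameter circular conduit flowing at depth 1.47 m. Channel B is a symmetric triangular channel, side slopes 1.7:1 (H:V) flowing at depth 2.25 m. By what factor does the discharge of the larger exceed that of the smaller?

Channel A: For a circular section of diameter D = 2.09 m at depth y = 1.47 m, the central angle is θ = 2 arccos(1 − 2y/D) = 3.979 rad. Then A = (D²/8)(θ − sin θ) = 2.578 m² and P = Dθ/2 = 4.158 m. Hydraulic radius R = A/P = 2.578/4.158 = 0.6201 m. Q_A = (1/0.023)·2.578·0.6201^(2/3)·√0.00099 = 2.565 m³/s.
Channel B: For a triangular section with side slope z = 1.7: A = zy² = 1.7×2.25² = 8.606 m²; P = 2y√(1+z²) = 2×2.25×1.972 = 8.875 m. Hydraulic radius R = A/P = 8.606/8.875 = 0.9697 m. Q_B = (1/0.023)·8.606·0.9697^(2/3)·√0.00099 = 11.53 m³/s.
The larger discharge is 11.53 m³/s and the smaller is 2.565 m³/s; the ratio is 4.5.

4.5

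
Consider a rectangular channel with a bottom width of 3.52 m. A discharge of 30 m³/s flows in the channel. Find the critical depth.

y_c = 1.95 m

For a rectangular channel, critical depth y_c = (q²/g)^(1/3) where q = Q/b = 30/3.52 = 8.523 m²/s.
So y_c = (8.523²/9.81)^(1/3) = 1.95 m.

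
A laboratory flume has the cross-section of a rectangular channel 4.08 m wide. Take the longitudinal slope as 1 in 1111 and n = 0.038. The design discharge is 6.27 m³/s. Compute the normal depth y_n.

y_n = 1.95 m

Manning's equation rearranged: A R^(2/3) = nQ / (1·√S) = 0.038 × 6.27 / (√0.0009001) = 7.942.
At y = 1.34 m: A R^(2/3) = 4.746 — short.
At y = 2.31 m: A R^(2/3) = 9.941 — over.
At y = 1.95 m: A R^(2/3) = 7.94 — close enough.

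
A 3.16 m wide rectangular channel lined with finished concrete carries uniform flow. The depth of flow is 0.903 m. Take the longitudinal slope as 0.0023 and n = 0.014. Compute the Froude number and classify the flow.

Flow area A = b·y = 3.16 × 0.903 = 2.853 m². Wetted perimeter P = b + 2y = 3.16 + 2×0.903 = 4.966 m.
Hydraulic radius R = A/P = 2.853/4.966 = 0.5746 m.
V = (1/n) R^(2/3) √S = (1/0.014) × 0.5746^(2/3) × √0.0023 = 2.368 m/s. Hydraulic depth D_h = A/T = 2.853/3.16 = 0.903 m.
Froude number Fr = V/√(g·D_h) = 2.368/√(9.81×0.903) = 0.795, which is less than 1, so the flow is subcritical.

subcritical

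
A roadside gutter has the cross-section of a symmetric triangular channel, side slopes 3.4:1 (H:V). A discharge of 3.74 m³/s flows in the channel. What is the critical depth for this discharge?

y_c = 0.756 m

At critical depth, Q² T / (g A³) = 1, i.e. A³/T = Q²/g = 3.74²/9.81 = 1.426.
Try y = 0.666 m: A³/T = 0.7574 — short.
Try y = 0.826 m: A³/T = 2.222 — over.
Try y = 0.756 m: A³/T = 1.427 — ≈ 1.426.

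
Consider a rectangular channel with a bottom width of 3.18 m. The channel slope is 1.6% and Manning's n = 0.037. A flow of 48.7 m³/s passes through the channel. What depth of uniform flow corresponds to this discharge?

Manning's equation rearranged: A R^(2/3) = nQ / (1·√S) = 0.037 × 48.7 / (√0.016) = 14.25.
Try y = 3.25 m: A R^(2/3) = 10.8 — short.
Try y = 5.24 m: A R^(2/3) = 19.02 — over.
Try y = 4.09 m: A R^(2/3) = 14.23 — matches.

y_n = 4.09 m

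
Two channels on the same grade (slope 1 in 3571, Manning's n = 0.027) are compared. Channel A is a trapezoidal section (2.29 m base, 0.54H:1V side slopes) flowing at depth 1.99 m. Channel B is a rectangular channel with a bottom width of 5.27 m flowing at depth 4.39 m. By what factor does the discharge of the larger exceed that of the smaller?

4.87

Channel A: With bottom width b = 2.29 m and side slope z = 0.54: A = (b + zy)y = (2.29 + 0.54×1.99)×1.99 = 6.696 m²; P = b + 2y√(1+z²) = 2.29 + 2×1.99×1.136 = 6.813 m. Hydraulic radius R = A/P = 6.696/6.813 = 0.9827 m. Q_A = (1/0.027)·6.696·0.9827^(2/3)·√0.00028 = 4.102 m³/s.
Channel B: Flow area A = b·y = 5.27 × 4.39 = 23.14 m². Wetted perimeter P = b + 2y = 5.27 + 2×4.39 = 14.05 m. Hydraulic radius R = A/P = 23.14/14.05 = 1.647 m. Q_B = (1/0.027)·23.14·1.647^(2/3)·√0.00028 = 19.99 m³/s.
The larger discharge is 19.99 m³/s and the smaller is 4.102 m³/s; the ratio is 4.87.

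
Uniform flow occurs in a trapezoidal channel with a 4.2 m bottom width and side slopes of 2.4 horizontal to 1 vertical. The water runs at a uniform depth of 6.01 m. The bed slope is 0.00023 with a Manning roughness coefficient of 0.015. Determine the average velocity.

V = 2.18 m/s

With bottom width b = 4.2 m and side slope z = 2.4: A = (b + zy)y = (4.2 + 2.4×6.01)×6.01 = 111.9 m²; P = b + 2y√(1+z²) = 4.2 + 2×6.01×2.6 = 35.45 m.
Hydraulic radius R = A/P = 111.9/35.45 = 3.157 m.
From Manning's equation, V = (1/n) R^(2/3) S^(1/2) = (1/0.015) × 3.157^(2/3) × 0.00023^(1/2) = 2.18 m/s.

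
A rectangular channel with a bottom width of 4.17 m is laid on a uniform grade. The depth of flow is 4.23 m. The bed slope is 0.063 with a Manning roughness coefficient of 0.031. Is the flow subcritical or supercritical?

Flow area A = b·y = 4.17 × 4.23 = 17.64 m². Wetted perimeter P = b + 2y = 4.17 + 2×4.23 = 12.63 m.
Hydraulic radius R = A/P = 17.64/12.63 = 1.397 m.
V = (1/n) R^(2/3) √S = (1/0.031) × 1.397^(2/3) × √0.063 = 10.12 m/s. Hydraulic depth D_h = A/T = 17.64/4.17 = 4.23 m.
Froude number Fr = V/√(g·D_h) = 10.12/√(9.81×4.23) = 1.57, which is greater than 1, so the flow is supercritical.

supercritical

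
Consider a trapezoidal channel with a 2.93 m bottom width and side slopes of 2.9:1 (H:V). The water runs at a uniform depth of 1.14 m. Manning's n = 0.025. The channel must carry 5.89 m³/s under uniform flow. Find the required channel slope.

S = 0.000669

With bottom width b = 2.93 m and side slope z = 2.9: A = (b + zy)y = (2.93 + 2.9×1.14)×1.14 = 7.109 m²; P = b + 2y√(1+z²) = 2.93 + 2×1.14×3.068 = 9.924 m.
Hydraulic radius R = A/P = 7.109/9.924 = 0.7163 m.
From Manning's equation, S = [nQ / (1 A R^(2/3))]² = [0.025 × 5.89 / (1 × 7.109 × 0.7163^(2/3))]² = 0.000669.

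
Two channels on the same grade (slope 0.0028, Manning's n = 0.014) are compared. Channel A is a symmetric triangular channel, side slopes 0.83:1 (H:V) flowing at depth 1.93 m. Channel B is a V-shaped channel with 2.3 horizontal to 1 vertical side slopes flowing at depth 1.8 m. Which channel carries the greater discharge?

channel B

Channel A: For a triangular section with side slope z = 0.83: A = zy² = 0.83×1.93² = 3.092 m²; P = 2y√(1+z²) = 2×1.93×1.3 = 5.016 m. Hydraulic radius R = A/P = 3.092/5.016 = 0.6163 m. Q_A = (1/0.014)·3.092·0.6163^(2/3)·√0.0028 = 8.463 m³/s.
Channel B: For a triangular section with side slope z = 2.3: A = zy² = 2.3×1.8² = 7.452 m²; P = 2y√(1+z²) = 2×1.8×2.508 = 9.029 m. Hydraulic radius R = A/P = 7.452/9.029 = 0.8254 m. Q_B = (1/0.014)·7.452·0.8254^(2/3)·√0.0028 = 24.78 m³/s.
Q_A = 8.463 m³/s vs Q_B = 24.78 m³/s, so channel B carries more.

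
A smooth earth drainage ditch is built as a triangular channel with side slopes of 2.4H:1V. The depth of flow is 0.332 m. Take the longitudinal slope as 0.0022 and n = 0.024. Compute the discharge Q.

Q = 0.148 m³/s

For a triangular section with side slope z = 2.4: A = zy² = 2.4×0.332² = 0.2645 m²; P = 2y√(1+z²) = 2×0.332×2.6 = 1.726 m.
Hydraulic radius R = A/P = 0.2645/1.726 = 0.1532 m.
Manning's equation: Q = (1/n) A R^(2/3) S^(1/2) = (1/0.024) × 0.2645 × 0.1532^(2/3) × 0.0022^(1/2) = 0.148 m³/s.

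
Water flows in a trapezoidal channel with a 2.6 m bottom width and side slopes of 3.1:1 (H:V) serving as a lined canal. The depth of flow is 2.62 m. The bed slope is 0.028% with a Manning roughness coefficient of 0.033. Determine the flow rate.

With bottom width b = 2.6 m and side slope z = 3.1: A = (b + zy)y = (2.6 + 3.1×2.62)×2.62 = 28.09 m²; P = b + 2y√(1+z²) = 2.6 + 2×2.62×3.257 = 19.67 m.
Hydraulic radius R = A/P = 28.09/19.67 = 1.428 m.
Manning's equation: Q = (1/n) A R^(2/3) S^(1/2) = (1/0.033) × 28.09 × 1.428^(2/3) × 0.00028^(1/2) = 18.1 m³/s.

Q = 18.1 m³/s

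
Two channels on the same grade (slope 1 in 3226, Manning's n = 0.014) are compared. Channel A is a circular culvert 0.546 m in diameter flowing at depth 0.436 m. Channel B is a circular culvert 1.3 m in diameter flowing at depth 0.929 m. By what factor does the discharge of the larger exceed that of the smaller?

8.91

Channel A: For a circular section of diameter D = 0.546 m at depth y = 0.436 m, the central angle is θ = 2 arccos(1 − 2y/D) = 4.421 rad. Then A = (D²/8)(θ − sin θ) = 0.2005 m² and P = Dθ/2 = 1.207 m. Hydraulic radius R = A/P = 0.2005/1.207 = 0.1661 m. Q_A = (1/0.014)·0.2005·0.1661^(2/3)·√0.00031 = 0.07616 m³/s.
Channel B: For a circular section of diameter D = 1.3 m at depth y = 0.929 m, the central angle is θ = 2 arccos(1 − 2y/D) = 4.029 rad. Then A = (D²/8)(θ − sin θ) = 1.015 m² and P = Dθ/2 = 2.619 m. Hydraulic radius R = A/P = 1.015/2.619 = 0.3875 m. Q_B = (1/0.014)·1.015·0.3875^(2/3)·√0.00031 = 0.6784 m³/s.
The larger discharge is 0.6784 m³/s and the smaller is 0.07616 m³/s; the ratio is 8.91.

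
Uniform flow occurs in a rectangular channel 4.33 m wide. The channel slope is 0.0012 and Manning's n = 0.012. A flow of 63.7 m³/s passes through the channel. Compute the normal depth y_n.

Manning's equation rearranged: A R^(2/3) = nQ / (1·√S) = 0.012 × 63.7 / (√0.0012) = 22.07.
At y = 3.62 m: A R^(2/3) = 19.19 — short.
At y = 5.13 m: A R^(2/3) = 29.4 — over.
At y = 4.05 m: A R^(2/3) = 22.06 — close enough.

y_n = 4.05 m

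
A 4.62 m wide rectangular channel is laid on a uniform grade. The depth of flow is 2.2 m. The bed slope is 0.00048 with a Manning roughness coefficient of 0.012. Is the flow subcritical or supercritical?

Flow area A = b·y = 4.62 × 2.2 = 10.16 m². Wetted perimeter P = b + 2y = 4.62 + 2×2.2 = 9.02 m.
Hydraulic radius R = A/P = 10.16/9.02 = 1.127 m.
V = (1/n) R^(2/3) √S = (1/0.012) × 1.127^(2/3) × √0.00048 = 1.977 m/s. Hydraulic depth D_h = A/T = 10.16/4.62 = 2.2 m.
Froude number Fr = V/√(g·D_h) = 1.977/√(9.81×2.2) = 0.426, which is less than 1, so the flow is subcritical.

subcritical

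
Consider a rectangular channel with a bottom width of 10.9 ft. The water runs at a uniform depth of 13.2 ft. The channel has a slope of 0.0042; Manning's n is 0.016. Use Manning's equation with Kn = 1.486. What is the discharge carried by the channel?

Q = 2130 ft³/s

Flow area A = b·y = 10.9 × 13.2 = 143.9 ft². Wetted perimeter P = b + 2y = 10.9 + 2×13.2 = 37.3 ft.
Hydraulic radius R = A/P = 143.9/37.3 = 3.857 ft.
Manning's equation: Q = (1.486/n) A R^(2/3) S^(1/2) = (1.486/0.016) × 143.9 × 3.857^(2/3) × 0.0042^(1/2) = 2130 ft³/s.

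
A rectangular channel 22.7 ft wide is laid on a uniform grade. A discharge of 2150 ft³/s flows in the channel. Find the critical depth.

y_c = 6.53 ft

For a rectangular channel, critical depth y_c = (q²/g)^(1/3) where q = Q/b = 2150/22.7 = 94.71 ft²/s.
So y_c = (94.71²/32.2)^(1/3) = 6.53 ft.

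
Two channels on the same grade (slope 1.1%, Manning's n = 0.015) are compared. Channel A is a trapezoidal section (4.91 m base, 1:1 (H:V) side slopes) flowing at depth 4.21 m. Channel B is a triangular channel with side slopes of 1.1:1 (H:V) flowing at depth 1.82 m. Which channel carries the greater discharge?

channel A

Channel A: With bottom width b = 4.91 m and side slope z = 1: A = (b + zy)y = (4.91 + 1×4.21)×4.21 = 38.4 m²; P = b + 2y√(1+z²) = 4.91 + 2×4.21×1.414 = 16.82 m. Hydraulic radius R = A/P = 38.4/16.82 = 2.283 m. Q_A = (1/0.015)·38.4·2.283^(2/3)·√0.011 = 465.5 m³/s.
Channel B: For a triangular section with side slope z = 1.1: A = zy² = 1.1×1.82² = 3.644 m²; P = 2y√(1+z²) = 2×1.82×1.487 = 5.411 m. Hydraulic radius R = A/P = 3.644/5.411 = 0.6733 m. Q_B = (1/0.015)·3.644·0.6733^(2/3)·√0.011 = 19.57 m³/s.
Q_A = 465.5 m³/s vs Q_B = 19.57 m³/s, so channel A carries more.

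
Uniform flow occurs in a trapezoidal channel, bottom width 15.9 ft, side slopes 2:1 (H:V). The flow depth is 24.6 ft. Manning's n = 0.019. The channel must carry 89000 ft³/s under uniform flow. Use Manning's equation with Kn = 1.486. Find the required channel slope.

With bottom width b = 15.9 ft and side slope z = 2: A = (b + zy)y = (15.9 + 2×24.6)×24.6 = 1601 ft²; P = b + 2y√(1+z²) = 15.9 + 2×24.6×2.236 = 125.9 ft.
Hydraulic radius R = A/P = 1601/125.9 = 12.72 ft.
From Manning's equation, S = [nQ / (1.486 A R^(2/3))]² = [0.019 × 89000 / (1.486 × 1601 × 12.72^(2/3))]² = 0.017.

S = 0.017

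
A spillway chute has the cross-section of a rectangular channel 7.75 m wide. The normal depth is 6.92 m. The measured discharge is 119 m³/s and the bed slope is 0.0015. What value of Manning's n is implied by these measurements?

n = 0.032

Flow area A = b·y = 7.75 × 6.92 = 53.63 m². Wetted perimeter P = b + 2y = 7.75 + 2×6.92 = 21.59 m.
Hydraulic radius R = A/P = 53.63/21.59 = 2.484 m.
Rearranging Manning's equation: n = (1/Q) A R^(2/3) S^(1/2) = (1/119) × 53.63 × 2.484^(2/3) × √0.0015 = 0.032.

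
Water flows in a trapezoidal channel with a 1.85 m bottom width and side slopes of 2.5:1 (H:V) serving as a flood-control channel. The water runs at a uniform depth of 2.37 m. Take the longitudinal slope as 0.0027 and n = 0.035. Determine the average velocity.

With bottom width b = 1.85 m and side slope z = 2.5: A = (b + zy)y = (1.85 + 2.5×2.37)×2.37 = 18.43 m²; P = b + 2y√(1+z²) = 1.85 + 2×2.37×2.693 = 14.61 m.
Hydraulic radius R = A/P = 18.43/14.61 = 1.261 m.
From Manning's equation, V = (1/n) R^(2/3) S^(1/2) = (1/0.035) × 1.261^(2/3) × 0.0027^(1/2) = 1.73 m/s.

V = 1.73 m/s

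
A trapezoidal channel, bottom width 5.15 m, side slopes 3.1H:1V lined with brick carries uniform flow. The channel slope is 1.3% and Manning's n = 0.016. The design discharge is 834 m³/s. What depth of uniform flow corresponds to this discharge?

Manning's equation rearranged: A R^(2/3) = nQ / (1·√S) = 0.016 × 834 / (√0.013) = 117.
At y = 3.48 m: A R^(2/3) = 87.86 — too small.
At y = 4.97 m: A R^(2/3) = 199.2 — too large.
At y = 3.95 m: A R^(2/3) = 117.1 — ≈ 117.

y_n = 3.95 m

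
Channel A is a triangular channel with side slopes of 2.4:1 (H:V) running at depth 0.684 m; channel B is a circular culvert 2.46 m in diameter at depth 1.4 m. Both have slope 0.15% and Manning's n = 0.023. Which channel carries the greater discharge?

Channel A: For a triangular section with side slope z = 2.4: A = zy² = 2.4×0.684² = 1.123 m²; P = 2y√(1+z²) = 2×0.684×2.6 = 3.557 m. Hydraulic radius R = A/P = 1.123/3.557 = 0.3157 m. Q_A = (1/0.023)·1.123·0.3157^(2/3)·√0.0015 = 0.8766 m³/s.
Channel B: For a circular section of diameter D = 2.46 m at depth y = 1.4 m, the central angle is θ = 2 arccos(1 − 2y/D) = 3.419 rad. Then A = (D²/8)(θ − sin θ) = 2.793 m² and P = Dθ/2 = 4.205 m. Hydraulic radius R = A/P = 2.793/4.205 = 0.6642 m. Q_B = (1/0.023)·2.793·0.6642^(2/3)·√0.0015 = 3.581 m³/s.
Q_A = 0.8766 m³/s vs Q_B = 3.581 m³/s, so channel B carries more.

channel B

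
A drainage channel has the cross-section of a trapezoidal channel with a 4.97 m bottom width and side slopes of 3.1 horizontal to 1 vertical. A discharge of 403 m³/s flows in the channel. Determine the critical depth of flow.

y_c = 4.37 m

At critical depth, Q² T / (g A³) = 1, i.e. A³/T = Q²/g = 403²/9.81 = 16560.
At y = 4.79 m: A³/T = 24680 — too large.
At y = 3.66 m: A³/T = 7698 — too small.
At y = 4.37 m: A³/T = 16520 — matches.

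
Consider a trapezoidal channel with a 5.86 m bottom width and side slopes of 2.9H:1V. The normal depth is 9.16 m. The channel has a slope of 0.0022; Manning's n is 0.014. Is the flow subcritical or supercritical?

supercritical

With bottom width b = 5.86 m and side slope z = 2.9: A = (b + zy)y = (5.86 + 2.9×9.16)×9.16 = 297 m²; P = b + 2y√(1+z²) = 5.86 + 2×9.16×3.068 = 62.06 m.
Hydraulic radius R = A/P = 297/62.06 = 4.786 m.
V = (1/n) R^(2/3) √S = (1/0.014) × 4.786^(2/3) × √0.0022 = 9.515 m/s. Hydraulic depth D_h = A/T = 297/58.99 = 5.035 m.
Froude number Fr = V/√(g·D_h) = 9.515/√(9.81×5.035) = 1.35, which is greater than 1, so the flow is supercritical.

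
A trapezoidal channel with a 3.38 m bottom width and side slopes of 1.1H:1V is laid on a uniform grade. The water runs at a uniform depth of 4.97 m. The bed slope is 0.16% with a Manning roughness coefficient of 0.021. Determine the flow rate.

Q = 151 m³/s

With bottom width b = 3.38 m and side slope z = 1.1: A = (b + zy)y = (3.38 + 1.1×4.97)×4.97 = 43.97 m²; P = b + 2y√(1+z²) = 3.38 + 2×4.97×1.487 = 18.16 m.
Hydraulic radius R = A/P = 43.97/18.16 = 2.422 m.
Manning's equation: Q = (1/n) A R^(2/3) S^(1/2) = (1/0.021) × 43.97 × 2.422^(2/3) × 0.0016^(1/2) = 151 m³/s.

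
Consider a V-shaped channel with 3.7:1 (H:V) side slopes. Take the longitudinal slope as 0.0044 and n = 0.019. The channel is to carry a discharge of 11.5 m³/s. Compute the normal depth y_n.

Manning's equation rearranged: A R^(2/3) = nQ / (1·√S) = 0.019 × 11.5 / (√0.0044) = 3.294.
Try y = 1.25 m: A R^(2/3) = 4.128 — too large.
Try y = 0.875 m: A R^(2/3) = 1.595 — too small.
Try y = 1.15 m: A R^(2/3) = 3.305 — close enough.

y_n = 1.15 m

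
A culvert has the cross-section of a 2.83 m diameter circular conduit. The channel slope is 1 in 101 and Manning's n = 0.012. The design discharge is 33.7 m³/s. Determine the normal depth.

Manning's equation rearranged: A R^(2/3) = nQ / (1·√S) = 0.012 × 33.7 / (√0.009901) = 4.064.
Try y = 1.7 m: A R^(2/3) = 3.361 — short.
Try y = 2.47 m: A R^(2/3) = 5.24 — over.
Try y = 1.94 m: A R^(2/3) = 4.067 — matches.

y_n = 1.94 m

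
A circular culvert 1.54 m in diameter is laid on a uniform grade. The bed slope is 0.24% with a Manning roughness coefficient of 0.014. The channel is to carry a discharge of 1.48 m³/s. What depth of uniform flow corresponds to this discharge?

Manning's equation rearranged: A R^(2/3) = nQ / (1·√S) = 0.014 × 1.48 / (√0.0024) = 0.4229.
Try y = 0.79 m: A R^(2/3) = 0.5147 — high.
Try y = 0.597 m: A R^(2/3) = 0.3136 — low.
Try y = 0.705 m: A R^(2/3) = 0.4232 — close enough.

y_n = 0.705 m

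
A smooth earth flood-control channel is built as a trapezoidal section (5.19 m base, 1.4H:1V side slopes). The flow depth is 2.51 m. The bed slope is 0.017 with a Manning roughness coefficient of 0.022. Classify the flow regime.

supercritical

With bottom width b = 5.19 m and side slope z = 1.4: A = (b + zy)y = (5.19 + 1.4×2.51)×2.51 = 21.85 m²; P = b + 2y√(1+z²) = 5.19 + 2×2.51×1.72 = 13.83 m.
Hydraulic radius R = A/P = 21.85/13.83 = 1.58 m.
V = (1/n) R^(2/3) √S = (1/0.022) × 1.58^(2/3) × √0.017 = 8.04 m/s. Hydraulic depth D_h = A/T = 21.85/12.22 = 1.788 m.
Froude number Fr = V/√(g·D_h) = 8.04/√(9.81×1.788) = 1.92, which is greater than 1, so the flow is supercritical.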